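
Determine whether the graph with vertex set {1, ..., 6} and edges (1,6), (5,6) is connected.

Step 1: Build adjacency list from edges:
  1: 6
  2: (none)
  3: (none)
  4: (none)
  5: 6
  6: 1, 5

Step 2: Run BFS/DFS from vertex 1:
  Visited: {1, 6, 5}
  Reached 3 of 6 vertices

Step 3: Only 3 of 6 vertices reached. Graph is disconnected.
Connected components: {1, 5, 6}, {2}, {3}, {4}
Answer: No, the graph is not connected (4 components).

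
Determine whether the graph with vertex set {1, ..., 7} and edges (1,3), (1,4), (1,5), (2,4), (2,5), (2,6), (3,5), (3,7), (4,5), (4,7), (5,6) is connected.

Step 1: Build adjacency list from edges:
  1: 3, 4, 5
  2: 4, 5, 6
  3: 1, 5, 7
  4: 1, 2, 5, 7
  5: 1, 2, 3, 4, 6
  6: 2, 5
  7: 3, 4

Step 2: Run BFS/DFS from vertex 1:
  Visited: {1, 3, 4, 5, 7, 2, 6}
  Reached 7 of 7 vertices

Step 3: All 7 vertices reached from vertex 1, so the graph is connected.
Answer: Yes, the graph is connected.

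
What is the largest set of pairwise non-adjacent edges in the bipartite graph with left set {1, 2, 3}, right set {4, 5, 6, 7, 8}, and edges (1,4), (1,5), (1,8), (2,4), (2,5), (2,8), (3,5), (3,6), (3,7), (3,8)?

Step 1: List the neighbors of each left vertex:
  1: 4, 5, 8
  2: 4, 5, 8
  3: 5, 6, 7, 8

Step 2: Greedily match left vertices, then look for augmenting paths:
  Match 1 -- 4
  Match 2 -- 5
  Match 3 -- 6
  No augmenting path remains.

Step 3: Verify this is maximum:
  Matching size 3 = min(|L|, |R|) = min(3, 5), which is an upper bound, so this matching is maximum.

Maximum matching: {(1,4), (2,5), (3,6)}
Size: 3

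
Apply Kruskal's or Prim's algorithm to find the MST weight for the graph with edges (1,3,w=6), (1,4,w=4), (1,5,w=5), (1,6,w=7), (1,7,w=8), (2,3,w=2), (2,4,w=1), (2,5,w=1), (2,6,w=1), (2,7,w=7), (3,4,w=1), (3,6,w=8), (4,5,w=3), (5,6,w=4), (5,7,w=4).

Apply Kruskal's algorithm (sort edges by weight, add if no cycle):

Sorted edges by weight:
  (2,4) w=1
  (2,6) w=1
  (2,5) w=1
  (3,4) w=1
  (2,3) w=2
  (4,5) w=3
  (1,4) w=4
  (5,6) w=4
  (5,7) w=4
  (1,5) w=5
  (1,3) w=6
  (1,6) w=7
  (2,7) w=7
  (1,7) w=8
  (3,6) w=8

Add edge (2,4) w=1 -- no cycle. Running total: 1
Add edge (2,6) w=1 -- no cycle. Running total: 2
Add edge (2,5) w=1 -- no cycle. Running total: 3
Add edge (3,4) w=1 -- no cycle. Running total: 4
Skip edge (2,3) w=2 -- would create cycle
Skip edge (4,5) w=3 -- would create cycle
Add edge (1,4) w=4 -- no cycle. Running total: 8
Skip edge (5,6) w=4 -- would create cycle
Add edge (5,7) w=4 -- no cycle. Running total: 12

MST edges: (2,4,w=1), (2,6,w=1), (2,5,w=1), (3,4,w=1), (1,4,w=4), (5,7,w=4)
Total MST weight: 1 + 1 + 1 + 1 + 4 + 4 = 12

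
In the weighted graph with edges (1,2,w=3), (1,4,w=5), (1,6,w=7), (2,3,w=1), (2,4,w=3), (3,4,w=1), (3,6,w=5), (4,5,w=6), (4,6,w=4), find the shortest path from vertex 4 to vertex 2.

Step 1: Build adjacency list with weights:
  1: 2(w=3), 4(w=5), 6(w=7)
  2: 1(w=3), 3(w=1), 4(w=3)
  3: 2(w=1), 4(w=1), 6(w=5)
  4: 1(w=5), 2(w=3), 3(w=1), 5(w=6), 6(w=4)
  5: 4(w=6)
  6: 1(w=7), 3(w=5), 4(w=4)

Step 2: Apply Dijkstra's algorithm from vertex 4:
  Visit vertex 4 (distance=0)
    Update dist[1] = 5
    Update dist[2] = 3
    Update dist[3] = 1
    Update dist[5] = 6
    Update dist[6] = 4
  Visit vertex 3 (distance=1)
    Update dist[2] = 2
  Visit vertex 2 (distance=2)

Step 3: Shortest path: 4 -> 3 -> 2
Total weight: 1 + 1 = 2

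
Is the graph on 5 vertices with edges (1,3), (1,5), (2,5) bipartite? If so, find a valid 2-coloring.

Step 1: Attempt 2-coloring using BFS:
  Start at vertex 1, assign color 0
  Color vertex 3 with color 1 (neighbor of 1)
  Color vertex 5 with color 1 (neighbor of 1)
  Color vertex 2 with color 0 (neighbor of 5)
  Start new component at vertex 4, assign color 0

Step 2: 2-coloring succeeded. No conflicts found.
  Set A (color 0): {1, 2, 4}
  Set B (color 1): {3, 5}

The graph is bipartite with partition {1, 2, 4}, {3, 5}.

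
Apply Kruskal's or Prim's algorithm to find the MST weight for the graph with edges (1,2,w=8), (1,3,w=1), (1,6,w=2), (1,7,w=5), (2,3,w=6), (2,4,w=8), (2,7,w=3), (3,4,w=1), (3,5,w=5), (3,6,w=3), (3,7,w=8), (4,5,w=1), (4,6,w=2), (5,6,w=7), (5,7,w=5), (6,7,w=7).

Apply Kruskal's algorithm (sort edges by weight, add if no cycle):

Sorted edges by weight:
  (1,3) w=1
  (3,4) w=1
  (4,5) w=1
  (1,6) w=2
  (4,6) w=2
  (2,7) w=3
  (3,6) w=3
  (1,7) w=5
  (3,5) w=5
  (5,7) w=5
  (2,3) w=6
  (5,6) w=7
  (6,7) w=7
  (1,2) w=8
  (2,4) w=8
  (3,7) w=8

Add edge (1,3) w=1 -- no cycle. Running total: 1
Add edge (3,4) w=1 -- no cycle. Running total: 2
Add edge (4,5) w=1 -- no cycle. Running total: 3
Add edge (1,6) w=2 -- no cycle. Running total: 5
Skip edge (4,6) w=2 -- would create cycle
Add edge (2,7) w=3 -- no cycle. Running total: 8
Skip edge (3,6) w=3 -- would create cycle
Add edge (1,7) w=5 -- no cycle. Running total: 13

MST edges: (1,3,w=1), (3,4,w=1), (4,5,w=1), (1,6,w=2), (2,7,w=3), (1,7,w=5)
Total MST weight: 1 + 1 + 1 + 2 + 3 + 5 = 13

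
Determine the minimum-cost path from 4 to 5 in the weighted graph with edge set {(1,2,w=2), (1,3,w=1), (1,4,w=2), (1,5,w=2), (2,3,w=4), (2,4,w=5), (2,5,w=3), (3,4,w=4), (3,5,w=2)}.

Step 1: Build adjacency list with weights:
  1: 2(w=2), 3(w=1), 4(w=2), 5(w=2)
  2: 1(w=2), 3(w=4), 4(w=5), 5(w=3)
  3: 1(w=1), 2(w=4), 4(w=4), 5(w=2)
  4: 1(w=2), 2(w=5), 3(w=4)
  5: 1(w=2), 2(w=3), 3(w=2)

Step 2: Apply Dijkstra's algorithm from vertex 4:
  Visit vertex 4 (distance=0)
    Update dist[1] = 2
    Update dist[2] = 5
    Update dist[3] = 4
  Visit vertex 1 (distance=2)
    Update dist[2] = 4
    Update dist[3] = 3
    Update dist[5] = 4
  Visit vertex 3 (distance=3)
  Visit vertex 2 (distance=4)
  Visit vertex 5 (distance=4)

Step 3: Shortest path: 4 -> 1 -> 5
Total weight: 2 + 2 = 4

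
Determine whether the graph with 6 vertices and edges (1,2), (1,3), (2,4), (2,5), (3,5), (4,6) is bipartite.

Step 1: Attempt 2-coloring using BFS:
  Start at vertex 1, assign color 0
  Color vertex 2 with color 1 (neighbor of 1)
  Color vertex 3 with color 1 (neighbor of 1)
  Color vertex 4 with color 0 (neighbor of 2)
  Color vertex 5 with color 0 (neighbor of 2)
  Color vertex 6 with color 1 (neighbor of 4)

Step 2: 2-coloring succeeded. No conflicts found.
  Set A (color 0): {1, 4, 5}
  Set B (color 1): {2, 3, 6}

The graph is bipartite with partition {1, 4, 5}, {2, 3, 6}.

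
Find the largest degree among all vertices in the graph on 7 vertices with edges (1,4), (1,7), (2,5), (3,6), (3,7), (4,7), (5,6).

Step 1: Count edges incident to each vertex:
  deg(1) = 2 (neighbors: 4, 7)
  deg(2) = 1 (neighbors: 5)
  deg(3) = 2 (neighbors: 6, 7)
  deg(4) = 2 (neighbors: 1, 7)
  deg(5) = 2 (neighbors: 2, 6)
  deg(6) = 2 (neighbors: 3, 5)
  deg(7) = 3 (neighbors: 1, 3, 4)

Step 2: Find maximum:
  max(2, 1, 2, 2, 2, 2, 3) = 3 (vertex 7)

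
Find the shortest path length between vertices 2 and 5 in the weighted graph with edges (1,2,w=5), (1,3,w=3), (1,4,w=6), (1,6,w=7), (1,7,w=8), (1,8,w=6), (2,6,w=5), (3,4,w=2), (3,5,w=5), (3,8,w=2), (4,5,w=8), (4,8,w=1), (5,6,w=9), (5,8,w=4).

Step 1: Build adjacency list with weights:
  1: 2(w=5), 3(w=3), 4(w=6), 6(w=7), 7(w=8), 8(w=6)
  2: 1(w=5), 6(w=5)
  3: 1(w=3), 4(w=2), 5(w=5), 8(w=2)
  4: 1(w=6), 3(w=2), 5(w=8), 8(w=1)
  5: 3(w=5), 4(w=8), 6(w=9), 8(w=4)
  6: 1(w=7), 2(w=5), 5(w=9)
  7: 1(w=8)
  8: 1(w=6), 3(w=2), 4(w=1), 5(w=4)

Step 2: Apply Dijkstra's algorithm from vertex 2:
  Visit vertex 2 (distance=0)
    Update dist[1] = 5
    Update dist[6] = 5
  Visit vertex 1 (distance=5)
    Update dist[3] = 8
    Update dist[4] = 11
    Update dist[7] = 13
    Update dist[8] = 11
  Visit vertex 6 (distance=5)
    Update dist[5] = 14
  Visit vertex 3 (distance=8)
    Update dist[4] = 10
    Update dist[5] = 13
    Update dist[8] = 10
  Visit vertex 4 (distance=10)
  Visit vertex 8 (distance=10)
  Visit vertex 5 (distance=13)

Step 3: Shortest path: 2 -> 1 -> 3 -> 5
Total weight: 5 + 3 + 5 = 13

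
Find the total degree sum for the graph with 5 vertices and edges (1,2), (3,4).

Step 1: Count edges incident to each vertex:
  deg(1) = 1 (neighbors: 2)
  deg(2) = 1 (neighbors: 1)
  deg(3) = 1 (neighbors: 4)
  deg(4) = 1 (neighbors: 3)
  deg(5) = 0 (neighbors: none)

Step 2: Sum all degrees:
  1 + 1 + 1 + 1 + 0 = 4

Verification: sum of degrees = 2 * |E| = 2 * 2 = 4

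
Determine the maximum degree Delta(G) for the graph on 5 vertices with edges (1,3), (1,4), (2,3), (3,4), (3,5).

Step 1: Count edges incident to each vertex:
  deg(1) = 2 (neighbors: 3, 4)
  deg(2) = 1 (neighbors: 3)
  deg(3) = 4 (neighbors: 1, 2, 4, 5)
  deg(4) = 2 (neighbors: 1, 3)
  deg(5) = 1 (neighbors: 3)

Step 2: Find maximum:
  max(2, 1, 4, 2, 1) = 4 (vertex 3)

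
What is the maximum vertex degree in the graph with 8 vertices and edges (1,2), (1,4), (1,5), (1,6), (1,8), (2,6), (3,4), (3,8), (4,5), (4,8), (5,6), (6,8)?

Step 1: Count edges incident to each vertex:
  deg(1) = 5 (neighbors: 2, 4, 5, 6, 8)
  deg(2) = 2 (neighbors: 1, 6)
  deg(3) = 2 (neighbors: 4, 8)
  deg(4) = 4 (neighbors: 1, 3, 5, 8)
  deg(5) = 3 (neighbors: 1, 4, 6)
  deg(6) = 4 (neighbors: 1, 2, 5, 8)
  deg(7) = 0 (neighbors: none)
  deg(8) = 4 (neighbors: 1, 3, 4, 6)

Step 2: Find maximum:
  max(5, 2, 2, 4, 3, 4, 0, 4) = 5 (vertex 1)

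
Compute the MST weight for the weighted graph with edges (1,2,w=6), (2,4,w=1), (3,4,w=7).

Apply Kruskal's algorithm (sort edges by weight, add if no cycle):

Sorted edges by weight:
  (2,4) w=1
  (1,2) w=6
  (3,4) w=7

Add edge (2,4) w=1 -- no cycle. Running total: 1
Add edge (1,2) w=6 -- no cycle. Running total: 7
Add edge (3,4) w=7 -- no cycle. Running total: 14

MST edges: (2,4,w=1), (1,2,w=6), (3,4,w=7)
Total MST weight: 1 + 6 + 7 = 14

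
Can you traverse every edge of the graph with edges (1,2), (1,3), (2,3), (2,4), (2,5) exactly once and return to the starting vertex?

Step 1: Find the degree of each vertex:
  deg(1) = 2
  deg(2) = 4
  deg(3) = 2
  deg(4) = 1
  deg(5) = 1

Step 2: Count vertices with odd degree:
  Odd-degree vertices: 4, 5 (2 total)

Step 3: Apply Euler's theorem:
  - Eulerian circuit exists iff graph is connected and all vertices have even degree
  - Eulerian path exists iff graph is connected and has 0 or 2 odd-degree vertices

Graph is connected with exactly 2 odd-degree vertices (4, 5).
Eulerian path exists (starting and ending at the odd-degree vertices), but no Eulerian circuit.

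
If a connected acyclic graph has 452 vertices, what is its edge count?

A tree on n vertices always has exactly n - 1 edges.
For n = 452: edges = 452 - 1 = 451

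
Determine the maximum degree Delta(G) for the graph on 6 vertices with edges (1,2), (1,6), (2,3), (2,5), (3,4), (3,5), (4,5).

Step 1: Count edges incident to each vertex:
  deg(1) = 2 (neighbors: 2, 6)
  deg(2) = 3 (neighbors: 1, 3, 5)
  deg(3) = 3 (neighbors: 2, 4, 5)
  deg(4) = 2 (neighbors: 3, 5)
  deg(5) = 3 (neighbors: 2, 3, 4)
  deg(6) = 1 (neighbors: 1)

Step 2: Find maximum:
  max(2, 3, 3, 2, 3, 1) = 3 (vertex 2)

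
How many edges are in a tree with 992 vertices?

A tree on n vertices always has exactly n - 1 edges.
For n = 992: edges = 992 - 1 = 991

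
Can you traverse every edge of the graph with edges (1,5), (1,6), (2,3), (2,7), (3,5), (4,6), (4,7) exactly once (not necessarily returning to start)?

Step 1: Find the degree of each vertex:
  deg(1) = 2
  deg(2) = 2
  deg(3) = 2
  deg(4) = 2
  deg(5) = 2
  deg(6) = 2
  deg(7) = 2

Step 2: Count vertices with odd degree:
  All vertices have even degree (0 odd-degree vertices)

Step 3: Apply Euler's theorem:
  - Eulerian circuit exists iff graph is connected and all vertices have even degree
  - Eulerian path exists iff graph is connected and has 0 or 2 odd-degree vertices

Graph is connected with 0 odd-degree vertices.
Both Eulerian circuit and Eulerian path exist.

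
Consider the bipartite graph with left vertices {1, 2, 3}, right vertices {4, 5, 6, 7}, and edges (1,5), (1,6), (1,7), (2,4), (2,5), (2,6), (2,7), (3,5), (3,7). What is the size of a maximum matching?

Step 1: List the neighbors of each left vertex:
  1: 5, 6, 7
  2: 4, 5, 6, 7
  3: 5, 7

Step 2: Greedily match left vertices, then look for augmenting paths:
  Match 1 -- 5
  Match 2 -- 4
  Match 3 -- 7
  No augmenting path remains.

Step 3: Verify this is maximum:
  Matching size 3 = min(|L|, |R|) = min(3, 4), which is an upper bound, so this matching is maximum.

Maximum matching: {(1,5), (2,4), (3,7)}
Size: 3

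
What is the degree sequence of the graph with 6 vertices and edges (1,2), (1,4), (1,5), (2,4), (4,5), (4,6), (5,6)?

Step 1: Count edges incident to each vertex:
  deg(1) = 3 (neighbors: 2, 4, 5)
  deg(2) = 2 (neighbors: 1, 4)
  deg(3) = 0 (neighbors: none)
  deg(4) = 4 (neighbors: 1, 2, 5, 6)
  deg(5) = 3 (neighbors: 1, 4, 6)
  deg(6) = 2 (neighbors: 4, 5)

Step 2: Sort degrees in non-increasing order:
  Degrees: [3, 2, 0, 4, 3, 2] -> sorted: [4, 3, 3, 2, 2, 0]

Degree sequence: [4, 3, 3, 2, 2, 0]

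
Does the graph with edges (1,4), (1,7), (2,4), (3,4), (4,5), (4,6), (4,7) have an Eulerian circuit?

Step 1: Find the degree of each vertex:
  deg(1) = 2
  deg(2) = 1
  deg(3) = 1
  deg(4) = 6
  deg(5) = 1
  deg(6) = 1
  deg(7) = 2

Step 2: Count vertices with odd degree:
  Odd-degree vertices: 2, 3, 5, 6 (4 total)

Step 3: Apply Euler's theorem:
  - Eulerian circuit exists iff graph is connected and all vertices have even degree
  - Eulerian path exists iff graph is connected and has 0 or 2 odd-degree vertices

Graph has 4 odd-degree vertices (need 0 or 2).
Neither Eulerian path nor Eulerian circuit exists.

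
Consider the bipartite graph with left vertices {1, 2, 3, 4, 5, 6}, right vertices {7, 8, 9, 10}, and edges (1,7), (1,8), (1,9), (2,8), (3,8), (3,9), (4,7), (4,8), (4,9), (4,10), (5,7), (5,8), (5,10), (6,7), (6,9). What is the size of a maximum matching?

Step 1: List the neighbors of each left vertex:
  1: 7, 8, 9
  2: 8
  3: 8, 9
  4: 7, 8, 9, 10
  5: 7, 8, 10
  6: 7, 9

Step 2: Greedily match left vertices, then look for augmenting paths:
  Match 1 -- 7
  Match 2 -- 8
  Match 3 -- 9
  Match 4 -- 10
  No augmenting path remains.

Step 3: Verify this is maximum:
  Matching size 4 = min(|L|, |R|) = min(6, 4), which is an upper bound, so this matching is maximum.

Maximum matching: {(1,7), (2,8), (3,9), (4,10)}
Size: 4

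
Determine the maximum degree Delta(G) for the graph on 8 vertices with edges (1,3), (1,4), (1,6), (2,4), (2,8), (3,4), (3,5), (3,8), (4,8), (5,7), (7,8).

Step 1: Count edges incident to each vertex:
  deg(1) = 3 (neighbors: 3, 4, 6)
  deg(2) = 2 (neighbors: 4, 8)
  deg(3) = 4 (neighbors: 1, 4, 5, 8)
  deg(4) = 4 (neighbors: 1, 2, 3, 8)
  deg(5) = 2 (neighbors: 3, 7)
  deg(6) = 1 (neighbors: 1)
  deg(7) = 2 (neighbors: 5, 8)
  deg(8) = 4 (neighbors: 2, 3, 4, 7)

Step 2: Find maximum:
  max(3, 2, 4, 4, 2, 1, 2, 4) = 4 (vertex 3)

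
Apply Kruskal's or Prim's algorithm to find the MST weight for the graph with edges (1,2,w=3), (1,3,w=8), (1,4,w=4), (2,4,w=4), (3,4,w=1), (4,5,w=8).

Apply Kruskal's algorithm (sort edges by weight, add if no cycle):

Sorted edges by weight:
  (3,4) w=1
  (1,2) w=3
  (1,4) w=4
  (2,4) w=4
  (1,3) w=8
  (4,5) w=8

Add edge (3,4) w=1 -- no cycle. Running total: 1
Add edge (1,2) w=3 -- no cycle. Running total: 4
Add edge (1,4) w=4 -- no cycle. Running total: 8
Skip edge (2,4) w=4 -- would create cycle
Skip edge (1,3) w=8 -- would create cycle
Add edge (4,5) w=8 -- no cycle. Running total: 16

MST edges: (3,4,w=1), (1,2,w=3), (1,4,w=4), (4,5,w=8)
Total MST weight: 1 + 3 + 4 + 8 = 16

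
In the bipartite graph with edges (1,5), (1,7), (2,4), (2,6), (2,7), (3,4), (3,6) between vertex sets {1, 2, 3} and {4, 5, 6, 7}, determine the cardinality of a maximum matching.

Step 1: List the neighbors of each left vertex:
  1: 5, 7
  2: 4, 6, 7
  3: 4, 6

Step 2: Greedily match left vertices, then look for augmenting paths:
  Match 1 -- 5
  Match 2 -- 4
  Match 3 -- 6
  No augmenting path remains.

Step 3: Verify this is maximum:
  Matching size 3 = min(|L|, |R|) = min(3, 4), which is an upper bound, so this matching is maximum.

Maximum matching: {(1,5), (2,4), (3,6)}
Size: 3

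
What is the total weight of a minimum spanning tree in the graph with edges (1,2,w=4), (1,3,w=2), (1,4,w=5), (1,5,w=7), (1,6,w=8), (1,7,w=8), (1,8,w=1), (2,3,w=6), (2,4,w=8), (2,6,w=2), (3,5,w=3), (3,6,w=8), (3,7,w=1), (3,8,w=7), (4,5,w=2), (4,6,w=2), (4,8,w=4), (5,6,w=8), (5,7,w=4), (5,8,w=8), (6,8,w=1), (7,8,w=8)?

Apply Kruskal's algorithm (sort edges by weight, add if no cycle):

Sorted edges by weight:
  (1,8) w=1
  (3,7) w=1
  (6,8) w=1
  (1,3) w=2
  (2,6) w=2
  (4,6) w=2
  (4,5) w=2
  (3,5) w=3
  (1,2) w=4
  (4,8) w=4
  (5,7) w=4
  (1,4) w=5
  (2,3) w=6
  (1,5) w=7
  (3,8) w=7
  (1,6) w=8
  (1,7) w=8
  (2,4) w=8
  (3,6) w=8
  (5,6) w=8
  (5,8) w=8
  (7,8) w=8

Add edge (1,8) w=1 -- no cycle. Running total: 1
Add edge (3,7) w=1 -- no cycle. Running total: 2
Add edge (6,8) w=1 -- no cycle. Running total: 3
Add edge (1,3) w=2 -- no cycle. Running total: 5
Add edge (2,6) w=2 -- no cycle. Running total: 7
Add edge (4,6) w=2 -- no cycle. Running total: 9
Add edge (4,5) w=2 -- no cycle. Running total: 11

MST edges: (1,8,w=1), (3,7,w=1), (6,8,w=1), (1,3,w=2), (2,6,w=2), (4,6,w=2), (4,5,w=2)
Total MST weight: 1 + 1 + 1 + 2 + 2 + 2 + 2 = 11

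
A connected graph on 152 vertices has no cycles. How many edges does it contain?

A tree on n vertices always has exactly n - 1 edges.
For n = 152: edges = 152 - 1 = 151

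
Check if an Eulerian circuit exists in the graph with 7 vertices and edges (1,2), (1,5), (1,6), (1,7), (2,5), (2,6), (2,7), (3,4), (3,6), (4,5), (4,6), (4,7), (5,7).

Step 1: Find the degree of each vertex:
  deg(1) = 4
  deg(2) = 4
  deg(3) = 2
  deg(4) = 4
  deg(5) = 4
  deg(6) = 4
  deg(7) = 4

Step 2: Count vertices with odd degree:
  All vertices have even degree (0 odd-degree vertices)

Step 3: Apply Euler's theorem:
  - Eulerian circuit exists iff graph is connected and all vertices have even degree
  - Eulerian path exists iff graph is connected and has 0 or 2 odd-degree vertices

Graph is connected with 0 odd-degree vertices.
Both Eulerian circuit and Eulerian path exist.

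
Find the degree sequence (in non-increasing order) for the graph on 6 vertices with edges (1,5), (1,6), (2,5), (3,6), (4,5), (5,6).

Step 1: Count edges incident to each vertex:
  deg(1) = 2 (neighbors: 5, 6)
  deg(2) = 1 (neighbors: 5)
  deg(3) = 1 (neighbors: 6)
  deg(4) = 1 (neighbors: 5)
  deg(5) = 4 (neighbors: 1, 2, 4, 6)
  deg(6) = 3 (neighbors: 1, 3, 5)

Step 2: Sort degrees in non-increasing order:
  Degrees: [2, 1, 1, 1, 4, 3] -> sorted: [4, 3, 2, 1, 1, 1]

Degree sequence: [4, 3, 2, 1, 1, 1]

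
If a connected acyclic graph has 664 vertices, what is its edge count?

A tree on n vertices always has exactly n - 1 edges.
For n = 664: edges = 664 - 1 = 663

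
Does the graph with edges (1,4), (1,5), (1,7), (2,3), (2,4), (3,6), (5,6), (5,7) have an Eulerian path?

Step 1: Find the degree of each vertex:
  deg(1) = 3
  deg(2) = 2
  deg(3) = 2
  deg(4) = 2
  deg(5) = 3
  deg(6) = 2
  deg(7) = 2

Step 2: Count vertices with odd degree:
  Odd-degree vertices: 1, 5 (2 total)

Step 3: Apply Euler's theorem:
  - Eulerian circuit exists iff graph is connected and all vertices have even degree
  - Eulerian path exists iff graph is connected and has 0 or 2 odd-degree vertices

Graph is connected with exactly 2 odd-degree vertices (1, 5).
Eulerian path exists (starting and ending at the odd-degree vertices), but no Eulerian circuit.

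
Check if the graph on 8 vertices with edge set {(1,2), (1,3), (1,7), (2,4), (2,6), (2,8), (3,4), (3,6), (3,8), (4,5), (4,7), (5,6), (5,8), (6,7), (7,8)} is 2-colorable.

Step 1: Attempt 2-coloring using BFS:
  Start at vertex 1, assign color 0
  Color vertex 2 with color 1 (neighbor of 1)
  Color vertex 3 with color 1 (neighbor of 1)
  Color vertex 7 with color 1 (neighbor of 1)
  Color vertex 4 with color 0 (neighbor of 2)
  Color vertex 6 with color 0 (neighbor of 2)
  Color vertex 8 with color 0 (neighbor of 2)
  Color vertex 5 with color 1 (neighbor of 4)

Step 2: 2-coloring succeeded. No conflicts found.
  Set A (color 0): {1, 4, 6, 8}
  Set B (color 1): {2, 3, 5, 7}

The graph is bipartite with partition {1, 4, 6, 8}, {2, 3, 5, 7}.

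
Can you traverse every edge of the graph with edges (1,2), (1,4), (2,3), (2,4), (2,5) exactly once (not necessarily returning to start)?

Step 1: Find the degree of each vertex:
  deg(1) = 2
  deg(2) = 4
  deg(3) = 1
  deg(4) = 2
  deg(5) = 1

Step 2: Count vertices with odd degree:
  Odd-degree vertices: 3, 5 (2 total)

Step 3: Apply Euler's theorem:
  - Eulerian circuit exists iff graph is connected and all vertices have even degree
  - Eulerian path exists iff graph is connected and has 0 or 2 odd-degree vertices

Graph is connected with exactly 2 odd-degree vertices (3, 5).
Eulerian path exists (starting and ending at the odd-degree vertices), but no Eulerian circuit.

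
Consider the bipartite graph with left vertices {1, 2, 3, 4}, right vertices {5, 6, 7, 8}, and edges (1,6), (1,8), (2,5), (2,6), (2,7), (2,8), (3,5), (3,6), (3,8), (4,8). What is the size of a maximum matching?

Step 1: List the neighbors of each left vertex:
  1: 6, 8
  2: 5, 6, 7, 8
  3: 5, 6, 8
  4: 8

Step 2: Greedily match left vertices, then look for augmenting paths:
  Match 1 -- 6
  Match 2 -- 7
  Match 3 -- 5
  Match 4 -- 8
  No augmenting path remains.

Step 3: Verify this is maximum:
  Matching size 4 = min(|L|, |R|) = min(4, 4), which is an upper bound, so this matching is maximum.

Maximum matching: {(1,6), (2,7), (3,5), (4,8)}
Size: 4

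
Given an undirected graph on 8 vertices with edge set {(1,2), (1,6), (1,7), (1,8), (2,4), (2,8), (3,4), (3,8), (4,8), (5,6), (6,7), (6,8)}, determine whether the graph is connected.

Step 1: Build adjacency list from edges:
  1: 2, 6, 7, 8
  2: 1, 4, 8
  3: 4, 8
  4: 2, 3, 8
  5: 6
  6: 1, 5, 7, 8
  7: 1, 6
  8: 1, 2, 3, 4, 6

Step 2: Run BFS/DFS from vertex 1:
  Visited: {1, 2, 6, 7, 8, 4, 5, 3}
  Reached 8 of 8 vertices

Step 3: All 8 vertices reached from vertex 1, so the graph is connected.
Answer: Yes, the graph is connected.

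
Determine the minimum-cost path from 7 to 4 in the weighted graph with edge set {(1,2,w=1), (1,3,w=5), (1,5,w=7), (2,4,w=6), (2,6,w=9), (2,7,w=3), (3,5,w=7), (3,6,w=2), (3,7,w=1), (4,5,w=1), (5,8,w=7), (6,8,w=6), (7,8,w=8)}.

Step 1: Build adjacency list with weights:
  1: 2(w=1), 3(w=5), 5(w=7)
  2: 1(w=1), 4(w=6), 6(w=9), 7(w=3)
  3: 1(w=5), 5(w=7), 6(w=2), 7(w=1)
  4: 2(w=6), 5(w=1)
  5: 1(w=7), 3(w=7), 4(w=1), 8(w=7)
  6: 2(w=9), 3(w=2), 8(w=6)
  7: 2(w=3), 3(w=1), 8(w=8)
  8: 5(w=7), 6(w=6), 7(w=8)

Step 2: Apply Dijkstra's algorithm from vertex 7:
  Visit vertex 7 (distance=0)
    Update dist[2] = 3
    Update dist[3] = 1
    Update dist[8] = 8
  Visit vertex 3 (distance=1)
    Update dist[1] = 6
    Update dist[5] = 8
    Update dist[6] = 3
  Visit vertex 2 (distance=3)
    Update dist[1] = 4
    Update dist[4] = 9
  Visit vertex 6 (distance=3)
  Visit vertex 1 (distance=4)
  Visit vertex 5 (distance=8)
  Visit vertex 8 (distance=8)
  Visit vertex 4 (distance=9)

Step 3: Shortest path: 7 -> 2 -> 4
Total weight: 3 + 6 = 9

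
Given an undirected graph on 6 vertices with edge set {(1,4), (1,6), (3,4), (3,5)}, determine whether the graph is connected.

Step 1: Build adjacency list from edges:
  1: 4, 6
  2: (none)
  3: 4, 5
  4: 1, 3
  5: 3
  6: 1

Step 2: Run BFS/DFS from vertex 1:
  Visited: {1, 4, 6, 3, 5}
  Reached 5 of 6 vertices

Step 3: Only 5 of 6 vertices reached. Graph is disconnected.
Connected components: {1, 3, 4, 5, 6}, {2}
Answer: No, the graph is not connected (2 components).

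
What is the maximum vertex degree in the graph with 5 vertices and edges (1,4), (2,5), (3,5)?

Step 1: Count edges incident to each vertex:
  deg(1) = 1 (neighbors: 4)
  deg(2) = 1 (neighbors: 5)
  deg(3) = 1 (neighbors: 5)
  deg(4) = 1 (neighbors: 1)
  deg(5) = 2 (neighbors: 2, 3)

Step 2: Find maximum:
  max(1, 1, 1, 1, 2) = 2 (vertex 5)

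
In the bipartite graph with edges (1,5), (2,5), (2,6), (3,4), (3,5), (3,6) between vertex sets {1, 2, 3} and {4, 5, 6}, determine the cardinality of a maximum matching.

Step 1: List the neighbors of each left vertex:
  1: 5
  2: 5, 6
  3: 4, 5, 6

Step 2: Greedily match left vertices, then look for augmenting paths:
  Match 1 -- 5
  Match 2 -- 6
  Match 3 -- 4
  No augmenting path remains.

Step 3: Verify this is maximum:
  Matching size 3 = min(|L|, |R|) = min(3, 3), which is an upper bound, so this matching is maximum.

Maximum matching: {(1,5), (2,6), (3,4)}
Size: 3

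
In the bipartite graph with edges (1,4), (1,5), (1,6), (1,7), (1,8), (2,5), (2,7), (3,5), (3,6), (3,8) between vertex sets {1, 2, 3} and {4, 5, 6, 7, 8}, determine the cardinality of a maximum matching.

Step 1: List the neighbors of each left vertex:
  1: 4, 5, 6, 7, 8
  2: 5, 7
  3: 5, 6, 8

Step 2: Greedily match left vertices, then look for augmenting paths:
  Match 1 -- 4
  Match 2 -- 5
  Match 3 -- 6
  No augmenting path remains.

Step 3: Verify this is maximum:
  Matching size 3 = min(|L|, |R|) = min(3, 5), which is an upper bound, so this matching is maximum.

Maximum matching: {(1,4), (2,5), (3,6)}
Size: 3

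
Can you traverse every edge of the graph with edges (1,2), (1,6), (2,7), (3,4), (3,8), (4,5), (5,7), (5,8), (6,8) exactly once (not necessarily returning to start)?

Step 1: Find the degree of each vertex:
  deg(1) = 2
  deg(2) = 2
  deg(3) = 2
  deg(4) = 2
  deg(5) = 3
  deg(6) = 2
  deg(7) = 2
  deg(8) = 3

Step 2: Count vertices with odd degree:
  Odd-degree vertices: 5, 8 (2 total)

Step 3: Apply Euler's theorem:
  - Eulerian circuit exists iff graph is connected and all vertices have even degree
  - Eulerian path exists iff graph is connected and has 0 or 2 odd-degree vertices

Graph is connected with exactly 2 odd-degree vertices (5, 8).
Eulerian path exists (starting and ending at the odd-degree vertices), but no Eulerian circuit.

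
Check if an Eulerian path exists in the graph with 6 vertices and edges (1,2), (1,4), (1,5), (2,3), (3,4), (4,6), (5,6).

Step 1: Find the degree of each vertex:
  deg(1) = 3
  deg(2) = 2
  deg(3) = 2
  deg(4) = 3
  deg(5) = 2
  deg(6) = 2

Step 2: Count vertices with odd degree:
  Odd-degree vertices: 1, 4 (2 total)

Step 3: Apply Euler's theorem:
  - Eulerian circuit exists iff graph is connected and all vertices have even degree
  - Eulerian path exists iff graph is connected and has 0 or 2 odd-degree vertices

Graph is connected with exactly 2 odd-degree vertices (1, 4).
Eulerian path exists (starting and ending at the odd-degree vertices), but no Eulerian circuit.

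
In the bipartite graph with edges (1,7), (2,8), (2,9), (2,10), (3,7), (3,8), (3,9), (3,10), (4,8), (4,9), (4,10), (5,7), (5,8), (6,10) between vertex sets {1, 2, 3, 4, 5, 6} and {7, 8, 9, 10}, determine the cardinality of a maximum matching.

Step 1: List the neighbors of each left vertex:
  1: 7
  2: 8, 9, 10
  3: 7, 8, 9, 10
  4: 8, 9, 10
  5: 7, 8
  6: 10

Step 2: Greedily match left vertices, then look for augmenting paths:
  Match 1 -- 7
  Match 2 -- 8
  Match 3 -- 9
  Match 4 -- 10
  No augmenting path remains.

Step 3: Verify this is maximum:
  Matching size 4 = min(|L|, |R|) = min(6, 4), which is an upper bound, so this matching is maximum.

Maximum matching: {(1,7), (2,8), (3,9), (4,10)}
Size: 4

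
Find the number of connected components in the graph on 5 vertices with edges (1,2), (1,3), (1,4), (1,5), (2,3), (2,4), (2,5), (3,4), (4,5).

Step 1: Build adjacency list from edges:
  1: 2, 3, 4, 5
  2: 1, 3, 4, 5
  3: 1, 2, 4
  4: 1, 2, 3, 5
  5: 1, 2, 4

Step 2: Run BFS/DFS from vertex 1:
  Visited: {1, 2, 3, 4, 5}
  Reached 5 of 5 vertices

Step 3: All 5 vertices reached from vertex 1, so the graph is connected.
Number of connected components: 1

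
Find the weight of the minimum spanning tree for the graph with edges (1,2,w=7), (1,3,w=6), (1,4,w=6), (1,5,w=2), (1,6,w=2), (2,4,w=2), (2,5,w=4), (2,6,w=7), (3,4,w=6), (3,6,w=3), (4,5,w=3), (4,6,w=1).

Apply Kruskal's algorithm (sort edges by weight, add if no cycle):

Sorted edges by weight:
  (4,6) w=1
  (1,6) w=2
  (1,5) w=2
  (2,4) w=2
  (3,6) w=3
  (4,5) w=3
  (2,5) w=4
  (1,3) w=6
  (1,4) w=6
  (3,4) w=6
  (1,2) w=7
  (2,6) w=7

Add edge (4,6) w=1 -- no cycle. Running total: 1
Add edge (1,6) w=2 -- no cycle. Running total: 3
Add edge (1,5) w=2 -- no cycle. Running total: 5
Add edge (2,4) w=2 -- no cycle. Running total: 7
Add edge (3,6) w=3 -- no cycle. Running total: 10

MST edges: (4,6,w=1), (1,6,w=2), (1,5,w=2), (2,4,w=2), (3,6,w=3)
Total MST weight: 1 + 2 + 2 + 2 + 3 = 10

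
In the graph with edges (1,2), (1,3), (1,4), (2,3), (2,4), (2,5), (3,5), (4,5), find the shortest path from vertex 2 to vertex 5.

Step 1: Build adjacency list:
  1: 2, 3, 4
  2: 1, 3, 4, 5
  3: 1, 2, 5
  4: 1, 2, 5
  5: 2, 3, 4

Step 2: BFS from vertex 2 to find shortest path to 5:
  vertex 1 reached at distance 1
  vertex 3 reached at distance 1
  vertex 4 reached at distance 1
  vertex 5 reached at distance 1

Step 3: Shortest path: 2 -> 5
Path length: 1 edge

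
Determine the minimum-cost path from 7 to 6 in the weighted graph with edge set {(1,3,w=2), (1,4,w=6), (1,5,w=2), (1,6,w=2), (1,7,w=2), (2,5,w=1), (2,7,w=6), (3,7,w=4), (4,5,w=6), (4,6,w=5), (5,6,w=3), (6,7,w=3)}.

Step 1: Build adjacency list with weights:
  1: 3(w=2), 4(w=6), 5(w=2), 6(w=2), 7(w=2)
  2: 5(w=1), 7(w=6)
  3: 1(w=2), 7(w=4)
  4: 1(w=6), 5(w=6), 6(w=5)
  5: 1(w=2), 2(w=1), 4(w=6), 6(w=3)
  6: 1(w=2), 4(w=5), 5(w=3), 7(w=3)
  7: 1(w=2), 2(w=6), 3(w=4), 6(w=3)

Step 2: Apply Dijkstra's algorithm from vertex 7:
  Visit vertex 7 (distance=0)
    Update dist[1] = 2
    Update dist[2] = 6
    Update dist[3] = 4
    Update dist[6] = 3
  Visit vertex 1 (distance=2)
    Update dist[4] = 8
    Update dist[5] = 4
  Visit vertex 6 (distance=3)

Step 3: Shortest path: 7 -> 6
Total weight: 3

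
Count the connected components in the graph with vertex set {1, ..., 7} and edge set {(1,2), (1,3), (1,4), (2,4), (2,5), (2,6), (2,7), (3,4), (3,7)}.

Step 1: Build adjacency list from edges:
  1: 2, 3, 4
  2: 1, 4, 5, 6, 7
  3: 1, 4, 7
  4: 1, 2, 3
  5: 2
  6: 2
  7: 2, 3

Step 2: Run BFS/DFS from vertex 1:
  Visited: {1, 2, 3, 4, 5, 6, 7}
  Reached 7 of 7 vertices

Step 3: All 7 vertices reached from vertex 1, so the graph is connected.
Number of connected components: 1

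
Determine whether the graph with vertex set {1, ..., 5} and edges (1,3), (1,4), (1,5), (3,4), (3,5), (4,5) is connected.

Step 1: Build adjacency list from edges:
  1: 3, 4, 5
  2: (none)
  3: 1, 4, 5
  4: 1, 3, 5
  5: 1, 3, 4

Step 2: Run BFS/DFS from vertex 1:
  Visited: {1, 3, 4, 5}
  Reached 4 of 5 vertices

Step 3: Only 4 of 5 vertices reached. Graph is disconnected.
Connected components: {1, 3, 4, 5}, {2}
Answer: No, the graph is not connected (2 components).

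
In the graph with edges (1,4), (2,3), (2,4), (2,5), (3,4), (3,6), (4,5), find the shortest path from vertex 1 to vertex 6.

Step 1: Build adjacency list:
  1: 4
  2: 3, 4, 5
  3: 2, 4, 6
  4: 1, 2, 3, 5
  5: 2, 4
  6: 3

Step 2: BFS from vertex 1 to find shortest path to 6:
  vertex 4 reached at distance 1
  vertex 2 reached at distance 2
  vertex 3 reached at distance 2
  vertex 5 reached at distance 2
  vertex 6 reached at distance 3

Step 3: Shortest path: 1 -> 4 -> 3 -> 6
Path length: 3 edges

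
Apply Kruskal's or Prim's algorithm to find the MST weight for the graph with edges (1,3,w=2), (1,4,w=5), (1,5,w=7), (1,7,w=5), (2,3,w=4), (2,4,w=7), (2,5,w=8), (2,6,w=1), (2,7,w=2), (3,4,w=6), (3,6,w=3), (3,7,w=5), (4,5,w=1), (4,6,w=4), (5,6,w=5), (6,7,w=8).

Apply Kruskal's algorithm (sort edges by weight, add if no cycle):

Sorted edges by weight:
  (2,6) w=1
  (4,5) w=1
  (1,3) w=2
  (2,7) w=2
  (3,6) w=3
  (2,3) w=4
  (4,6) w=4
  (1,4) w=5
  (1,7) w=5
  (3,7) w=5
  (5,6) w=5
  (3,4) w=6
  (1,5) w=7
  (2,4) w=7
  (2,5) w=8
  (6,7) w=8

Add edge (2,6) w=1 -- no cycle. Running total: 1
Add edge (4,5) w=1 -- no cycle. Running total: 2
Add edge (1,3) w=2 -- no cycle. Running total: 4
Add edge (2,7) w=2 -- no cycle. Running total: 6
Add edge (3,6) w=3 -- no cycle. Running total: 9
Skip edge (2,3) w=4 -- would create cycle
Add edge (4,6) w=4 -- no cycle. Running total: 13

MST edges: (2,6,w=1), (4,5,w=1), (1,3,w=2), (2,7,w=2), (3,6,w=3), (4,6,w=4)
Total MST weight: 1 + 1 + 2 + 2 + 3 + 4 = 13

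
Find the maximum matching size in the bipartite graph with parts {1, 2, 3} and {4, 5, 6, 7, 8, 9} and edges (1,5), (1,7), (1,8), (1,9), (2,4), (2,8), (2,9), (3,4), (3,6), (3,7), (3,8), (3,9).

Step 1: List the neighbors of each left vertex:
  1: 5, 7, 8, 9
  2: 4, 8, 9
  3: 4, 6, 7, 8, 9

Step 2: Greedily match left vertices, then look for augmenting paths:
  Match 1 -- 5
  Match 2 -- 4
  Match 3 -- 6
  No augmenting path remains.

Step 3: Verify this is maximum:
  Matching size 3 = min(|L|, |R|) = min(3, 6), which is an upper bound, so this matching is maximum.

Maximum matching: {(1,5), (2,4), (3,6)}
Size: 3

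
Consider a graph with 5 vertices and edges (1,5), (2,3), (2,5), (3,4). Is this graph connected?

Step 1: Build adjacency list from edges:
  1: 5
  2: 3, 5
  3: 2, 4
  4: 3
  5: 1, 2

Step 2: Run BFS/DFS from vertex 1:
  Visited: {1, 5, 2, 3, 4}
  Reached 5 of 5 vertices

Step 3: All 5 vertices reached from vertex 1, so the graph is connected.
Answer: Yes, the graph is connected.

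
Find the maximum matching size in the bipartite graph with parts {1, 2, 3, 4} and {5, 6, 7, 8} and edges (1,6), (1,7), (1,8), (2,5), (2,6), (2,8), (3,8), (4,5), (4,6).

Step 1: List the neighbors of each left vertex:
  1: 6, 7, 8
  2: 5, 6, 8
  3: 8
  4: 5, 6

Step 2: Greedily match left vertices, then look for augmenting paths:
  Match 1 -- 7
  Match 2 -- 5
  Match 3 -- 8
  Match 4 -- 6
  No augmenting path remains.

Step 3: Verify this is maximum:
  Matching size 4 = min(|L|, |R|) = min(4, 4), which is an upper bound, so this matching is maximum.

Maximum matching: {(1,7), (2,5), (3,8), (4,6)}
Size: 4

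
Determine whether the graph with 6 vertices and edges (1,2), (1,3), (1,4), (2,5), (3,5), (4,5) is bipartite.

Step 1: Attempt 2-coloring using BFS:
  Start at vertex 1, assign color 0
  Color vertex 2 with color 1 (neighbor of 1)
  Color vertex 3 with color 1 (neighbor of 1)
  Color vertex 4 with color 1 (neighbor of 1)
  Color vertex 5 with color 0 (neighbor of 2)
  Start new component at vertex 6, assign color 0

Step 2: 2-coloring succeeded. No conflicts found.
  Set A (color 0): {1, 5, 6}
  Set B (color 1): {2, 3, 4}

The graph is bipartite with partition {1, 5, 6}, {2, 3, 4}.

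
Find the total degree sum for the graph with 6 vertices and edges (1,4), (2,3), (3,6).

Step 1: Count edges incident to each vertex:
  deg(1) = 1 (neighbors: 4)
  deg(2) = 1 (neighbors: 3)
  deg(3) = 2 (neighbors: 2, 6)
  deg(4) = 1 (neighbors: 1)
  deg(5) = 0 (neighbors: none)
  deg(6) = 1 (neighbors: 3)

Step 2: Sum all degrees:
  1 + 1 + 2 + 1 + 0 + 1 = 6

Verification: sum of degrees = 2 * |E| = 2 * 3 = 6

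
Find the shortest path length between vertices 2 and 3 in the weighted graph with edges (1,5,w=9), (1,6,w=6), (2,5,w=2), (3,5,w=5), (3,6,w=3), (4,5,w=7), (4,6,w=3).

Step 1: Build adjacency list with weights:
  1: 5(w=9), 6(w=6)
  2: 5(w=2)
  3: 5(w=5), 6(w=3)
  4: 5(w=7), 6(w=3)
  5: 1(w=9), 2(w=2), 3(w=5), 4(w=7)
  6: 1(w=6), 3(w=3), 4(w=3)

Step 2: Apply Dijkstra's algorithm from vertex 2:
  Visit vertex 2 (distance=0)
    Update dist[5] = 2
  Visit vertex 5 (distance=2)
    Update dist[1] = 11
    Update dist[3] = 7
    Update dist[4] = 9
  Visit vertex 3 (distance=7)
    Update dist[6] = 10

Step 3: Shortest path: 2 -> 5 -> 3
Total weight: 2 + 5 = 7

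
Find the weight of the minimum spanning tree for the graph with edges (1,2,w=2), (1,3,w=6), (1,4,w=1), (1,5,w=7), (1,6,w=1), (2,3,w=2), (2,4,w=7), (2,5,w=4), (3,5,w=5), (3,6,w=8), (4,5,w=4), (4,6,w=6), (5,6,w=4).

Apply Kruskal's algorithm (sort edges by weight, add if no cycle):

Sorted edges by weight:
  (1,4) w=1
  (1,6) w=1
  (1,2) w=2
  (2,3) w=2
  (2,5) w=4
  (4,5) w=4
  (5,6) w=4
  (3,5) w=5
  (1,3) w=6
  (4,6) w=6
  (1,5) w=7
  (2,4) w=7
  (3,6) w=8

Add edge (1,4) w=1 -- no cycle. Running total: 1
Add edge (1,6) w=1 -- no cycle. Running total: 2
Add edge (1,2) w=2 -- no cycle. Running total: 4
Add edge (2,3) w=2 -- no cycle. Running total: 6
Add edge (2,5) w=4 -- no cycle. Running total: 10

MST edges: (1,4,w=1), (1,6,w=1), (1,2,w=2), (2,3,w=2), (2,5,w=4)
Total MST weight: 1 + 1 + 2 + 2 + 4 = 10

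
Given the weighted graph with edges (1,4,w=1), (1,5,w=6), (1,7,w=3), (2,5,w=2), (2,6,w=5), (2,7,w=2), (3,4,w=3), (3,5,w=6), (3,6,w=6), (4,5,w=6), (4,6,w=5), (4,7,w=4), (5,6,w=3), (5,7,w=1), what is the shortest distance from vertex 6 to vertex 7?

Step 1: Build adjacency list with weights:
  1: 4(w=1), 5(w=6), 7(w=3)
  2: 5(w=2), 6(w=5), 7(w=2)
  3: 4(w=3), 5(w=6), 6(w=6)
  4: 1(w=1), 3(w=3), 5(w=6), 6(w=5), 7(w=4)
  5: 1(w=6), 2(w=2), 3(w=6), 4(w=6), 6(w=3), 7(w=1)
  6: 2(w=5), 3(w=6), 4(w=5), 5(w=3)
  7: 1(w=3), 2(w=2), 4(w=4), 5(w=1)

Step 2: Apply Dijkstra's algorithm from vertex 6:
  Visit vertex 6 (distance=0)
    Update dist[2] = 5
    Update dist[3] = 6
    Update dist[4] = 5
    Update dist[5] = 3
  Visit vertex 5 (distance=3)
    Update dist[1] = 9
    Update dist[7] = 4
  Visit vertex 7 (distance=4)
    Update dist[1] = 7

Step 3: Shortest path: 6 -> 5 -> 7
Total weight: 3 + 1 = 4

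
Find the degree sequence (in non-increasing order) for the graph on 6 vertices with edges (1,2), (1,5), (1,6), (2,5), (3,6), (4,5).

Step 1: Count edges incident to each vertex:
  deg(1) = 3 (neighbors: 2, 5, 6)
  deg(2) = 2 (neighbors: 1, 5)
  deg(3) = 1 (neighbors: 6)
  deg(4) = 1 (neighbors: 5)
  deg(5) = 3 (neighbors: 1, 2, 4)
  deg(6) = 2 (neighbors: 1, 3)

Step 2: Sort degrees in non-increasing order:
  Degrees: [3, 2, 1, 1, 3, 2] -> sorted: [3, 3, 2, 2, 1, 1]

Degree sequence: [3, 3, 2, 2, 1, 1]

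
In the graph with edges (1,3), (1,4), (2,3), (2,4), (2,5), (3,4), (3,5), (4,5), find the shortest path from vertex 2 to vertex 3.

Step 1: Build adjacency list:
  1: 3, 4
  2: 3, 4, 5
  3: 1, 2, 4, 5
  4: 1, 2, 3, 5
  5: 2, 3, 4

Step 2: BFS from vertex 2 to find shortest path to 3:
  vertex 3 reached at distance 1

Step 3: Shortest path: 2 -> 3
Path length: 1 edge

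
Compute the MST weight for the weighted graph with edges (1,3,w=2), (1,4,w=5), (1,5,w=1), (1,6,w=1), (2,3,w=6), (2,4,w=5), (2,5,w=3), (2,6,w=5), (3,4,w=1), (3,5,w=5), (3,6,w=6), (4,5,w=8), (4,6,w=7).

Apply Kruskal's algorithm (sort edges by weight, add if no cycle):

Sorted edges by weight:
  (1,5) w=1
  (1,6) w=1
  (3,4) w=1
  (1,3) w=2
  (2,5) w=3
  (1,4) w=5
  (2,4) w=5
  (2,6) w=5
  (3,5) w=5
  (2,3) w=6
  (3,6) w=6
  (4,6) w=7
  (4,5) w=8

Add edge (1,5) w=1 -- no cycle. Running total: 1
Add edge (1,6) w=1 -- no cycle. Running total: 2
Add edge (3,4) w=1 -- no cycle. Running total: 3
Add edge (1,3) w=2 -- no cycle. Running total: 5
Add edge (2,5) w=3 -- no cycle. Running total: 8

MST edges: (1,5,w=1), (1,6,w=1), (3,4,w=1), (1,3,w=2), (2,5,w=3)
Total MST weight: 1 + 1 + 1 + 2 + 3 = 8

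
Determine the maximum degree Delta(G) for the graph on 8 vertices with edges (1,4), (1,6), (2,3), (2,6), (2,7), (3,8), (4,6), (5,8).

Step 1: Count edges incident to each vertex:
  deg(1) = 2 (neighbors: 4, 6)
  deg(2) = 3 (neighbors: 3, 6, 7)
  deg(3) = 2 (neighbors: 2, 8)
  deg(4) = 2 (neighbors: 1, 6)
  deg(5) = 1 (neighbors: 8)
  deg(6) = 3 (neighbors: 1, 2, 4)
  deg(7) = 1 (neighbors: 2)
  deg(8) = 2 (neighbors: 3, 5)

Step 2: Find maximum:
  max(2, 3, 2, 2, 1, 3, 1, 2) = 3 (vertex 2)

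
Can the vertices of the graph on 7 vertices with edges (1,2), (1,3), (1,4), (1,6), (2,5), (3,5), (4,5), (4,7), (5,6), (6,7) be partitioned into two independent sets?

Step 1: Attempt 2-coloring using BFS:
  Start at vertex 1, assign color 0
  Color vertex 2 with color 1 (neighbor of 1)
  Color vertex 3 with color 1 (neighbor of 1)
  Color vertex 4 with color 1 (neighbor of 1)
  Color vertex 6 with color 1 (neighbor of 1)
  Color vertex 5 with color 0 (neighbor of 2)
  Color vertex 7 with color 0 (neighbor of 4)

Step 2: 2-coloring succeeded. No conflicts found.
  Set A (color 0): {1, 5, 7}
  Set B (color 1): {2, 3, 4, 6}

The graph is bipartite with partition {1, 5, 7}, {2, 3, 4, 6}.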